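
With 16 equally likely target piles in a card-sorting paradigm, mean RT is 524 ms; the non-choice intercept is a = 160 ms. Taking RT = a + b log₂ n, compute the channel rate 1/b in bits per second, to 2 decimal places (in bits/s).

10.99 bits/s

b = (524 − 160)/log₂ 16 = 364/4 = 91.000 ms per bit = 0.09100 s/bit; the reciprocal is 10.989 bits/s.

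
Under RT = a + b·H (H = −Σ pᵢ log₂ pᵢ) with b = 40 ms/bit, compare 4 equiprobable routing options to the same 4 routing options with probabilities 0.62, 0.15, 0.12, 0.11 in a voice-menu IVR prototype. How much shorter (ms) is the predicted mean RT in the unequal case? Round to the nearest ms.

18 ms

The RT saving is b·ΔH. Equiprobable H₀ = log₂(4) = 2.0000 bits; with the given probabilities H = 1.5555 bits.
b·(H₀ − H) = 40 × (2.0000 − 1.5555) = 17.78 ms.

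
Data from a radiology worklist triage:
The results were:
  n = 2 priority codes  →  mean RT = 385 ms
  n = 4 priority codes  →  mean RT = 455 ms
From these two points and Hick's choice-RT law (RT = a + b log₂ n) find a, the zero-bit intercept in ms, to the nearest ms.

The slope on a log₂ axis is (455 − 385) / (2 − 1) = 70 ms/bit.
Intercept: a = 385 − 70·log₂(2) = 315.000 ms.

315 ms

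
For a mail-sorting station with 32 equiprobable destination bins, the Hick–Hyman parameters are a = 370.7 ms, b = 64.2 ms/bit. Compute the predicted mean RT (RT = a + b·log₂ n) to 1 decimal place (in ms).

log₂(32) = 5 bits, so RT = 370.7 + 64.2 × 5 ≈ 691.700 ms.

691.7 ms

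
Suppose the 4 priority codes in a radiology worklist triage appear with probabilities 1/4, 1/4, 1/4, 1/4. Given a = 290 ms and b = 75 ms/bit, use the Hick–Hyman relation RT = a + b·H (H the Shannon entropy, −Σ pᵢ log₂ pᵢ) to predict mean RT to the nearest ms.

H = −Σ pᵢ log₂ pᵢ = 0.25·2 + 0.25·2 + 0.25·2 + 0.25·2 = 2.000 bits.
RT = 290 + 75 × 2.000 = 440.00 ms.

440 ms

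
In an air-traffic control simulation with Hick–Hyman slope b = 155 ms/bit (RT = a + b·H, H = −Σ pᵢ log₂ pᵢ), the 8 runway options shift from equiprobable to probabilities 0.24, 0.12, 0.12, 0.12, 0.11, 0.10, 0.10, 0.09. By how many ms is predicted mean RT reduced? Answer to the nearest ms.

Equiprobable entropy H₀ = log₂ 8 = 3.0000 bits.
Skewed entropy H = −Σ pᵢ log₂ pᵢ = 2.9227 bits.
ΔRT = b·(H₀ − H) = 155 × 0.0773 = 11.99 ms.

12 ms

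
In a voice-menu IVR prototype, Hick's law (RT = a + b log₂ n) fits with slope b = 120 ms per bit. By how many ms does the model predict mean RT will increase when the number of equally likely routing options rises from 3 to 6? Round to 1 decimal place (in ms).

Only the slope matters, since a is common to both: ΔRT = b·log₂(n₂/n₁).
log₂(6) − log₂(3) = log₂(6/3) = log₂(2) = 1.
ΔRT = 120 × 1.0000 = 120.000 ms.

120.0 ms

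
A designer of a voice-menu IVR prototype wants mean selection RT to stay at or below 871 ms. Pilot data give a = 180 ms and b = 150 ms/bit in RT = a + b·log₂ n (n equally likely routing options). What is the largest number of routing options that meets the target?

24

150·log₂ n ≤ 871 − 180 = 691, giving log₂ n ≤ 4.6067 and n ≤ 24.364. The largest whole number is 24.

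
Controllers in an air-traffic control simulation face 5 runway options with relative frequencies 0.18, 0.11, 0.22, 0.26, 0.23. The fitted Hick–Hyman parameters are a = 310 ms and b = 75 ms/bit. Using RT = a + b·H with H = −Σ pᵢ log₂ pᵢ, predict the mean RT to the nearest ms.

H = 0.18·log₂(1/0.18) + 0.11·log₂(1/0.11) + 0.22·log₂(1/0.22) + 0.26·log₂(1/0.26) + 0.23·log₂(1/0.23) = 2.2691 bits.
RT = 310 + 75 × 2.2691 = 480.18 ms.

480 ms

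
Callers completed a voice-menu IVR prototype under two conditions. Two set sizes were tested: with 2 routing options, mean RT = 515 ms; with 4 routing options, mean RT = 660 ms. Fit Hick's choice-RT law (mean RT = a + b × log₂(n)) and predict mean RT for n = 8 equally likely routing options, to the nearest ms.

Fit slope and intercept:
  b = (660 − 515) / (log₂ 4 − log₂ 2) = 145 / (2 − 1) = 145 ms/bit
  a = 515 − 145 × 1 = 370 ms
Then RT(8) = 370 + 145 × log₂ 8 = 370 + 145 × 3 ≈ 805.000 ms.

805 ms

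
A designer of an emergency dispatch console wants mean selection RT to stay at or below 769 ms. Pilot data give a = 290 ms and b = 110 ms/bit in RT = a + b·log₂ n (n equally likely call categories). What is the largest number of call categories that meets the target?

20

Information budget: (769 − 290)/110 = 4.3545 bits, so n ≤ 2^4.3545 = 20.457 → at most 20.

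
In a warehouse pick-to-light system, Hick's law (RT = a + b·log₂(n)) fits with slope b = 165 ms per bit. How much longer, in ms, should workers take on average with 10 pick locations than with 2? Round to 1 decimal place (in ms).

ΔRT = (a + b log₂ n₂) − (a + b log₂ n₁) = b·(log₂ n₂ − log₂ n₁).
log₂(10) − log₂(2) = 3.3219 − 1 = 2.3219.
ΔRT = 165 × 2.3219 = 383.118 ms.

383.1 ms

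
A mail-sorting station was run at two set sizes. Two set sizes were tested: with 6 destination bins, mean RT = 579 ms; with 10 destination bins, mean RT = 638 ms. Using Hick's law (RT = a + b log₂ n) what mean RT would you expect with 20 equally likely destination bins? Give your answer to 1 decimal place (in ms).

Fit slope and intercept:
  b = (638 − 579) / (log₂ 10 − log₂ 6) = 59 / (3.3219 − 2.5850) = 80.058 ms/bit
  a = 579 − 80.058 × 2.5850 = 372.053 ms
Then RT(20) = 372.053 + 80.058 × log₂ 20 = 372.053 + 80.058 × 4.3219 ≈ 718.058 ms.

718.1 ms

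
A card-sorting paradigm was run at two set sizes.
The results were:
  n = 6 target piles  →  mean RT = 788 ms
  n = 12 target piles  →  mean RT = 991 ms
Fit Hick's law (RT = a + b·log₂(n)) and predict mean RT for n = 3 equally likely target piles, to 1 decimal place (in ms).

585.0 ms

With log₂ n on the abscissa the relation is linear; from the two conditions:
  b = (991 − 788) / (log₂ 12 − log₂ 6) = 203 / (3.5850 − 2.5850) = 203.000 ms/bit
  a = 788 − 203.000 × 2.5850 = 263.253 ms
Then RT(3) = 263.253 + 203.000 × log₂ 3 = 263.253 + 203.000 × 1.5850 ≈ 585.000 ms.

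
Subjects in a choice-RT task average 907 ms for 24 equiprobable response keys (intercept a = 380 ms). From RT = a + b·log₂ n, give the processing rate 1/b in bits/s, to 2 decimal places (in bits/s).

8.70 bits/s

Choice component = 907 − 380 = 527 ms over log₂(24) = 4.5850 bits.
b = 527 / 4.5850 = 114.941 ms/bit, so 1/b = 8.700 bits/s.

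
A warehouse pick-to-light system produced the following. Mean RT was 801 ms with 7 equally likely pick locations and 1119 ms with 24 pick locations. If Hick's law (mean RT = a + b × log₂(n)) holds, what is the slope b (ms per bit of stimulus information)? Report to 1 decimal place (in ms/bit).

178.9 ms/bit

The slope on a log₂ axis is (1119 − 801) / (4.5850 − 2.8074) = 178.892 ms/bit.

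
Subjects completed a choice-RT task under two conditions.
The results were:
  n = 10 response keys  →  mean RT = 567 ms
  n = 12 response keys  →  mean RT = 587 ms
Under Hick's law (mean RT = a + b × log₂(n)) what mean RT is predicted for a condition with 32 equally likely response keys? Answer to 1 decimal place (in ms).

694.6 ms

Fit slope and intercept:
  b = (587 − 567) / (log₂ 12 − log₂ 10) = 20 / (3.5850 − 3.3219) = 76.036 ms/bit
  a = 567 − 76.036 × 3.3219 = 314.415 ms
Then RT(32) = 314.415 + 76.036 × log₂ 32 = 314.415 + 76.036 × 5 ≈ 694.593 ms.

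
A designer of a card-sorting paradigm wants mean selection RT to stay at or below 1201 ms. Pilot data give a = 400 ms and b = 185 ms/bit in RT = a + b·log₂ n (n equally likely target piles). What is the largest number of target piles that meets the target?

20

185·log₂ n ≤ 1201 − 400 = 801, giving log₂ n ≤ 4.3297 and n ≤ 20.108. The largest whole number is 20.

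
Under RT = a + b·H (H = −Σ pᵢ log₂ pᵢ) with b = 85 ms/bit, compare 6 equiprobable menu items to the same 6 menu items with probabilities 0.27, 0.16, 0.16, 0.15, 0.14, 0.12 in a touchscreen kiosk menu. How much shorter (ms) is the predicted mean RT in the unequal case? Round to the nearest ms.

5 ms

Equiprobable entropy H₀ = log₂ 6 = 2.5850 bits.
Skewed entropy H = −Σ pᵢ log₂ pᵢ = 2.5308 bits.
ΔRT = b·(H₀ − H) = 85 × 0.0542 = 4.61 ms.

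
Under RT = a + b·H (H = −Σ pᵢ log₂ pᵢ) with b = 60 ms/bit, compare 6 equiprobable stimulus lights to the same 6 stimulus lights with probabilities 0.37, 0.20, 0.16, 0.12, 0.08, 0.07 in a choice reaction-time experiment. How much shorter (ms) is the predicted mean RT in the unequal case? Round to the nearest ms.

14 ms

The RT saving is b·ΔH. Equiprobable H₀ = log₂(6) = 2.5850 bits; with the given probabilities H = 2.3453 bits.
b·(H₀ − H) = 60 × (2.5850 − 2.3453) = 14.38 ms.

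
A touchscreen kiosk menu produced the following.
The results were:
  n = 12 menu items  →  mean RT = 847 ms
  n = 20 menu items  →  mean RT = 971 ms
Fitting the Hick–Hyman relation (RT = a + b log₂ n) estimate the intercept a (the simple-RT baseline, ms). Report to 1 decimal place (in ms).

243.8 ms

b = (RT₂ − RT₁)/(log₂ n₂ − log₂ n₁) = (971 − 847)/(4.3219 − 3.5850) = 168.258 ms/bit.
Intercept: a = 847 − 168.258·log₂(12) = 243.803 ms.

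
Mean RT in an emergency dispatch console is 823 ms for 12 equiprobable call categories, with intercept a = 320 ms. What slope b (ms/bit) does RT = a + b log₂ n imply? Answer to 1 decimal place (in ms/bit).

log₂(12) = 3.5850 bits.
b = (RT − a)/log₂ n = (823 − 320) / 3.5850 = 140.308 ms/bit.

140.3 ms/bit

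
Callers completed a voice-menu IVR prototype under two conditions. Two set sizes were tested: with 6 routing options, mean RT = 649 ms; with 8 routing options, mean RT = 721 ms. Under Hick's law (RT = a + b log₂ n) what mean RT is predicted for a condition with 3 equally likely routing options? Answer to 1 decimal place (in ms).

Solve the two-equation system in a and b:
  b = (721 − 649) / (log₂ 8 − log₂ 6) = 72 / (3 − 2.5850) = 173.478 ms/bit
  a = 649 − 173.478 × 2.5850 = 200.565 ms
Then RT(3) = 200.565 + 173.478 × log₂ 3 = 200.565 + 173.478 × 1.5850 ≈ 475.522 ms.

475.5 ms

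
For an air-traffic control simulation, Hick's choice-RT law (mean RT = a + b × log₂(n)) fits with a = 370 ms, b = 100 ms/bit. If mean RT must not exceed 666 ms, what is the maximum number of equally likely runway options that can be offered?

7

Set 370 + 100·log₂ n ≤ 666 → log₂ n ≤ (666 − 370)/100 = 2.9600.
So n ≤ 2^2.9600 = 7.781; the largest integer n is 7.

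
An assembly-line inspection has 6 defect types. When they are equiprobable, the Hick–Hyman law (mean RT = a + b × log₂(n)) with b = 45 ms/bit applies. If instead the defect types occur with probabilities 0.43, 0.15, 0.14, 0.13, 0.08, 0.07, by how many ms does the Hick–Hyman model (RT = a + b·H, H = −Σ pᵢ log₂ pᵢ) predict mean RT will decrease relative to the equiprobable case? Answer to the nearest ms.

14 ms

Equiprobable entropy H₀ = log₂ 6 = 2.5850 bits.
Skewed entropy H = −Σ pᵢ log₂ pᵢ = 2.2739 bits.
ΔRT = b·(H₀ − H) = 45 × 0.3110 = 14.00 ms.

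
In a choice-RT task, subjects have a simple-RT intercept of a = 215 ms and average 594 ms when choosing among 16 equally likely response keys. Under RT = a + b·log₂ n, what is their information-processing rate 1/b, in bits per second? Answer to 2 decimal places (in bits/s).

Choice component = 594 − 215 = 379 ms over log₂(16) = 4 bits.
b = 379 / 4 = 94.750 ms/bit, so 1/b = 10.554 bits/s.

10.55 bits/s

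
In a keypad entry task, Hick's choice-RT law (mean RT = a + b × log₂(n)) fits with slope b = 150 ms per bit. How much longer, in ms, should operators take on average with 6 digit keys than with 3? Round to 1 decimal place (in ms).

150.0 ms

The intercept a cancels: ΔRT = b·(log₂ n₂ − log₂ n₁) = b·log₂(n₂/n₁).
log₂(6) − log₂(3) = log₂(6/3) = log₂(2) = 1.
ΔRT = 150 × 1.0000 = 150.000 ms.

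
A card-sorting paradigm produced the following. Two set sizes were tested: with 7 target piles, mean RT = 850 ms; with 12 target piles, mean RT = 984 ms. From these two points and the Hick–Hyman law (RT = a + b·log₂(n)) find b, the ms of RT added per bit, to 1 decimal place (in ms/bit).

The slope on a log₂ axis is (984 − 850) / (3.5850 − 2.8074) = 172.323 ms/bit.

172.3 ms/bit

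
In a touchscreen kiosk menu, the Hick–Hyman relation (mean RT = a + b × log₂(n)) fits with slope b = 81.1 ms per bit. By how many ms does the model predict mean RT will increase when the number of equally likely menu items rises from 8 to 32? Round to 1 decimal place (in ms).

162.2 ms

ΔRT = (a + b log₂ n₂) − (a + b log₂ n₁) = b·(log₂ n₂ − log₂ n₁).
log₂(32) − log₂(8) = log₂(32/8) = log₂(4) = 2.
ΔRT = 81.1 × 2.0000 = 162.200 ms.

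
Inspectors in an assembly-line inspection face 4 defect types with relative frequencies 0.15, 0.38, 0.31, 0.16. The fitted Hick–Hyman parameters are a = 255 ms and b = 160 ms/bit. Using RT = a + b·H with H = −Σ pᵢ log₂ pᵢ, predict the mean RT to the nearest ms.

Entropy contributions −pᵢ log₂ pᵢ: 0.4105, 0.5305, 0.5238, 0.4230; sum H = 1.8878 bits.
RT = a + bH = 255 + 160·1.8878 = 557.05 ms.

557 ms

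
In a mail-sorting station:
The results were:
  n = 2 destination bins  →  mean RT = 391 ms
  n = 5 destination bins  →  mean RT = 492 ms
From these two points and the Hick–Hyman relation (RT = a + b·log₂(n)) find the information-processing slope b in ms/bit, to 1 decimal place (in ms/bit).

76.4 ms/bit

Slope: b = (492 − 391) / (log₂ 5 − log₂ 2) = 101/1.3219 = 76.404 ms/bit.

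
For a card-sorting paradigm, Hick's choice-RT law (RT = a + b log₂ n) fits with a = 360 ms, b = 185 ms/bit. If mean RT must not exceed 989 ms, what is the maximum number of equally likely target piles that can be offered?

Information budget: (989 − 360)/185 = 3.4000 bits, so n ≤ 2^3.4000 = 10.556 → at most 10.

10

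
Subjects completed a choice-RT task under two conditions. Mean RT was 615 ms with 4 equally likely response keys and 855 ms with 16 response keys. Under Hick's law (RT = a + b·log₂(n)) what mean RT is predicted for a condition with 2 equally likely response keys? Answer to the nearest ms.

RT is linear in log₂ n, so two points fix the line:
  b = (855 − 615) / (log₂ 16 − log₂ 4) = 240 / (4 − 2) = 120 ms/bit
  a = 615 − 120 × 2 = 375 ms
Then RT(2) = 375 + 120 × log₂ 2 = 375 + 120 × 1 ≈ 495.000 ms.

495 ms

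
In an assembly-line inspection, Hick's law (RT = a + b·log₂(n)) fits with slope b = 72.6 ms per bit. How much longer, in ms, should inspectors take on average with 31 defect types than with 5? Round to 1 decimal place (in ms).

191.1 ms

The intercept a cancels: ΔRT = b·(log₂ n₂ − log₂ n₁) = b·log₂(n₂/n₁).
log₂(31) − log₂(5) = 4.9542 − 2.3219 = 2.6323.
ΔRT = 72.6 × 2.6323 = 191.103 ms.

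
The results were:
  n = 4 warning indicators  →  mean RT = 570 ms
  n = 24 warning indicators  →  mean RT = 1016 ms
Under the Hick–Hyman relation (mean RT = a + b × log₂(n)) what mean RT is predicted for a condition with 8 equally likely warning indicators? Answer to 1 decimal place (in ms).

With log₂ n on the abscissa the relation is linear; from the two conditions:
  b = (1016 − 570) / (log₂ 24 − log₂ 4) = 446 / (4.5850 − 2) = 172.536 ms/bit
  a = 570 − 172.536 × 2 = 224.927 ms
Then RT(8) = 224.927 + 172.536 × log₂ 8 = 224.927 + 172.536 × 3 ≈ 742.536 ms.

742.5 ms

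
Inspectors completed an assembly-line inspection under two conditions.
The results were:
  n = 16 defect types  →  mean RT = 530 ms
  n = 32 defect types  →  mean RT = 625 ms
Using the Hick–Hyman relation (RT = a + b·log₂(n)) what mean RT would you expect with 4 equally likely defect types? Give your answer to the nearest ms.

RT is linear in log₂ n, so two points fix the line:
  b = (625 − 530) / (log₂ 32 − log₂ 16) = 95 / (5 − 4) = 95 ms/bit
  a = 530 − 95 × 4 = 150 ms
Then RT(4) = 150 + 95 × log₂ 4 = 150 + 95 × 2 ≈ 340.000 ms.

340 ms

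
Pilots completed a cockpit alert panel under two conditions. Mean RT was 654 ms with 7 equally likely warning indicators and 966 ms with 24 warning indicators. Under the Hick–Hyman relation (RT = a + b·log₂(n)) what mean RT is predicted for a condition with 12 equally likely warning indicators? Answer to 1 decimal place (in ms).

790.5 ms

Fit slope and intercept:
  b = (966 − 654) / (log₂ 24 − log₂ 7) = 312 / (4.5850 − 2.8074) = 175.517 ms/bit
  a = 654 − 175.517 × 2.8074 = 161.262 ms
Then RT(12) = 161.262 + 175.517 × log₂ 12 = 161.262 + 175.517 × 3.5850 ≈ 790.483 ms.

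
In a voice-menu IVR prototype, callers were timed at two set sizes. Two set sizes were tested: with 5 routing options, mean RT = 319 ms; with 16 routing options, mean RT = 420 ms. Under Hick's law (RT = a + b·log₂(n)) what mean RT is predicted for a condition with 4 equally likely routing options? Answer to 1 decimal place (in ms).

299.6 ms

With log₂ n on the abscissa the relation is linear; from the two conditions:
  b = (420 − 319) / (log₂ 16 − log₂ 5) = 101 / (4 − 2.3219) = 60.188 ms/bit
  a = 319 − 60.188 × 2.3219 = 179.248 ms
Then RT(4) = 179.248 + 60.188 × log₂ 4 = 179.248 + 60.188 × 2 ≈ 299.624 ms.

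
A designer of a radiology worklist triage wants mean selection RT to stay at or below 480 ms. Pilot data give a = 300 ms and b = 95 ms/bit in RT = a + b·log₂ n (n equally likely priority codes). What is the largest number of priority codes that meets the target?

3

Set 300 + 95·log₂ n ≤ 480 → log₂ n ≤ (480 − 300)/95 = 1.8947.
So n ≤ 2^1.8947 = 3.719; the largest integer n is 3.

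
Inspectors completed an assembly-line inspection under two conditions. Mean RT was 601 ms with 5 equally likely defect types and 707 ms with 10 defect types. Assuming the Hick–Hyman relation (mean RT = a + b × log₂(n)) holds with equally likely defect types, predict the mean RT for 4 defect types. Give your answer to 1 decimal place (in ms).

Fit slope and intercept:
  b = (707 − 601) / (log₂ 10 − log₂ 5) = 106 / (3.3219 − 2.3219) = 106.000 ms/bit
  a = 601 − 106.000 × 2.3219 = 354.876 ms
Then RT(4) = 354.876 + 106.000 × log₂ 4 = 354.876 + 106.000 × 2 ≈ 566.876 ms.

566.9 ms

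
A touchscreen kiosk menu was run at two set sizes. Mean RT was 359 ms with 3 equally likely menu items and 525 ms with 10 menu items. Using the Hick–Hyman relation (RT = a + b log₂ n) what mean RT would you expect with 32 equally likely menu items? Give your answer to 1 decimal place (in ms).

685.4 ms

Solve the two-equation system in a and b:
  b = (525 − 359) / (log₂ 10 − log₂ 3) = 166 / (3.3219 − 1.5850) = 95.569 ms/bit
  a = 359 − 95.569 × 1.5850 = 207.527 ms
Then RT(32) = 207.527 + 95.569 × log₂ 32 = 207.527 + 95.569 × 5 ≈ 685.372 ms.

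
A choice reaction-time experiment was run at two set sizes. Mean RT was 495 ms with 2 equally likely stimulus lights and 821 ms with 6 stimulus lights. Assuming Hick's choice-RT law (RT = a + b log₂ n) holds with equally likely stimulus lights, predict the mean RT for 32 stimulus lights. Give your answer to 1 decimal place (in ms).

RT is linear in log₂ n, so two points fix the line:
  b = (821 − 495) / (log₂ 6 − log₂ 2) = 326 / (2.5850 − 1) = 205.683 ms/bit
  a = 495 − 205.683 × 1 = 289.317 ms
Then RT(32) = 289.317 + 205.683 × log₂ 32 = 289.317 + 205.683 × 5 ≈ 1317.732 ms.

1317.7 ms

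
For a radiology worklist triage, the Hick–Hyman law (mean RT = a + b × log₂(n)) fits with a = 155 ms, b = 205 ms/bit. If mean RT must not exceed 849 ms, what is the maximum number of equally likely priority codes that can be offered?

10

Set 155 + 205·log₂ n ≤ 849 → log₂ n ≤ (849 − 155)/205 = 3.3854.
So n ≤ 2^3.3854 = 10.450; the largest integer n is 10.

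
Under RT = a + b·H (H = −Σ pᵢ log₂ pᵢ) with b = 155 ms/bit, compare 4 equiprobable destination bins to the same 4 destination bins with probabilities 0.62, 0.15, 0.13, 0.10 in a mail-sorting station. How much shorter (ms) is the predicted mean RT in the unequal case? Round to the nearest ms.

The RT saving is b·ΔH. Equiprobable H₀ = log₂(4) = 2.0000 bits; with the given probabilities H = 1.5530 bits.
b·(H₀ − H) = 155 × (2.0000 − 1.5530) = 69.29 ms.

69 ms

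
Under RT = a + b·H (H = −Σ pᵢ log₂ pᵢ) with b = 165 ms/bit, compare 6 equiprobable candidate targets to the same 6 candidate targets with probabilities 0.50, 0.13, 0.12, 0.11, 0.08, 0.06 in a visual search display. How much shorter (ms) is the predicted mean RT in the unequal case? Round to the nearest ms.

74 ms

The RT saving is b·ΔH. Equiprobable H₀ = log₂(6) = 2.5850 bits; with the given probabilities H = 2.1350 bits.
b·(H₀ − H) = 165 × (2.5850 − 2.1350) = 74.24 ms.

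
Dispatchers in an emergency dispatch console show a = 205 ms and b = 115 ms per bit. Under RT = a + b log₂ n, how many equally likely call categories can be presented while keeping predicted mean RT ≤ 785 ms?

Set 205 + 115·log₂ n ≤ 785 → log₂ n ≤ (785 − 205)/115 = 5.0435.
So n ≤ 2^5.0435 = 32.979; the largest integer n is 32.

32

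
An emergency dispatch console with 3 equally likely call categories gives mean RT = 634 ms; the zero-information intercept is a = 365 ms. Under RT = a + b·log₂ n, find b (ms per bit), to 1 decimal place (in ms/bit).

169.7 ms/bit

log₂(3) = 1.5850 bits.
b = (RT − a)/log₂ n = (634 − 365) / 1.5850 = 169.720 ms/bit.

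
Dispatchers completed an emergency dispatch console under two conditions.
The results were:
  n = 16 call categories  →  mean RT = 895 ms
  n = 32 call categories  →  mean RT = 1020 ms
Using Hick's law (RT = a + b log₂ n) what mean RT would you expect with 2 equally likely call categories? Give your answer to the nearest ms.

520 ms

Fit slope and intercept:
  b = (1020 − 895) / (log₂ 32 − log₂ 16) = 125 / (5 − 4) = 125 ms/bit
  a = 895 − 125 × 4 = 395 ms
Then RT(2) = 395 + 125 × log₂ 2 = 395 + 125 × 1 ≈ 520.000 ms.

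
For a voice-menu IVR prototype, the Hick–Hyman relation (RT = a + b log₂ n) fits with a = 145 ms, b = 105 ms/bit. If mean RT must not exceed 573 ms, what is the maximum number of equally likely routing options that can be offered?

105·log₂ n ≤ 573 − 145 = 428, giving log₂ n ≤ 4.0762 and n ≤ 16.868. The largest whole number is 16.

16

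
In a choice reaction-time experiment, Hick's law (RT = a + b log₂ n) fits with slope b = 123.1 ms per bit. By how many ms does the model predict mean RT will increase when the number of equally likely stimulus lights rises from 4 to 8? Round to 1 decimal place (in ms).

ΔRT = (a + b log₂ n₂) − (a + b log₂ n₁) = b·(log₂ n₂ − log₂ n₁).
log₂(8) − log₂(4) = log₂(8/4) = log₂(2) = 1.
ΔRT = 123.1 × 1.0000 = 123.100 ms.

123.1 ms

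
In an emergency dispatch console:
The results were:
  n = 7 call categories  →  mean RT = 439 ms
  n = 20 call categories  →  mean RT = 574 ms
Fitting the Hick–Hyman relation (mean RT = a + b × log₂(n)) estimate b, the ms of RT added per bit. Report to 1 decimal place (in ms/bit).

The slope on a log₂ axis is (574 − 439) / (4.3219 − 2.8074) = 89.134 ms/bit.

89.1 ms/bit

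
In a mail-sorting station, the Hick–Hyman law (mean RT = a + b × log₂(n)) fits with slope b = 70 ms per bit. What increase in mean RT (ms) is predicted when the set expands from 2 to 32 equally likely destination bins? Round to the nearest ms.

The intercept a cancels: ΔRT = b·(log₂ n₂ − log₂ n₁) = b·log₂(n₂/n₁).
log₂(32) − log₂(2) = log₂(32/2) = log₂(16) = 4.
ΔRT = 70 × 4.0000 = 280.000 ms.

280 ms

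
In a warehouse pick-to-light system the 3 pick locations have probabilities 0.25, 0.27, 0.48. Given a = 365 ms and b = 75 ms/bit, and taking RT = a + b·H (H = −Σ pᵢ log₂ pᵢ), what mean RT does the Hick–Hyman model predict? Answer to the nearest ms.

479 ms

H = 0.25·log₂(1/0.25) + 0.27·log₂(1/0.27) + 0.48·log₂(1/0.48) = 1.5183 bits.
RT = 365 + 75 × 1.5183 = 478.87 ms.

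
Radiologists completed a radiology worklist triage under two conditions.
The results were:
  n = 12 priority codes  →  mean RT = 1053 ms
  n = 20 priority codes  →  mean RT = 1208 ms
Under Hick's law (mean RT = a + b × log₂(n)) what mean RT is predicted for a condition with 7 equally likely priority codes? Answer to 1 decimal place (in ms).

Solve the two-equation system in a and b:
  b = (1208 − 1053) / (log₂ 20 − log₂ 12) = 155 / (4.3219 − 3.5850) = 210.322 ms/bit
  a = 1053 − 210.322 × 3.5850 = 299.004 ms
Then RT(7) = 299.004 + 210.322 × log₂ 7 = 299.004 + 210.322 × 2.8074 ≈ 889.452 ms.

889.5 ms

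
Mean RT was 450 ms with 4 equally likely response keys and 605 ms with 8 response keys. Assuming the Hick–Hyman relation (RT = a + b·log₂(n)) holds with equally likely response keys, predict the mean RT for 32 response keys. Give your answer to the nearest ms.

915 ms

RT is linear in log₂ n, so two points fix the line:
  b = (605 − 450) / (log₂ 8 − log₂ 4) = 155 / (3 − 2) = 155 ms/bit
  a = 450 − 155 × 2 = 140 ms
Then RT(32) = 140 + 155 × log₂ 32 = 140 + 155 × 5 ≈ 915.000 ms.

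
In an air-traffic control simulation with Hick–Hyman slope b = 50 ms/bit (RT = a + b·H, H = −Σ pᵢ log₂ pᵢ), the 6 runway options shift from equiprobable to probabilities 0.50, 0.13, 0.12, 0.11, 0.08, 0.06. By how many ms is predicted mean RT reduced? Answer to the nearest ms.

The RT saving is b·ΔH. Equiprobable H₀ = log₂(6) = 2.5850 bits; with the given probabilities H = 2.1350 bits.
b·(H₀ − H) = 50 × (2.5850 − 2.1350) = 22.50 ms.

22 ms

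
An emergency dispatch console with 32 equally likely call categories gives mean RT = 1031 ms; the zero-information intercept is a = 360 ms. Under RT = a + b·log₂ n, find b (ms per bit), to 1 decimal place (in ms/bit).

134.2 ms/bit

32 alternatives carry log₂ 32 = 5 bits; the choice cost is 1031 − 360 = 671 ms, so b = 671/5 = 134.200 ms/bit.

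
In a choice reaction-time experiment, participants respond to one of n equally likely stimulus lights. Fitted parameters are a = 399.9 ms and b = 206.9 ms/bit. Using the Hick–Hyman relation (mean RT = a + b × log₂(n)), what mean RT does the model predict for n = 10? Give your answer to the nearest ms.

1087 ms

log₂(10) = 3.3219 bits, so RT = 399.9 + 206.9 × 3.3219 ≈ 1087.207 ms.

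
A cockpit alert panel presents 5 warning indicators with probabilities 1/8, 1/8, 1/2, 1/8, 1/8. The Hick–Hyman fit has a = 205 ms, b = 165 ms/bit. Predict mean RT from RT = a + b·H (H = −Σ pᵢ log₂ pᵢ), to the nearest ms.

H = −Σ pᵢ log₂ pᵢ = 0.125·3 + 0.125·3 + 0.5·1 + 0.125·3 + 0.125·3 = 2.000 bits.
RT = 205 + 165 × 2.000 = 535.00 ms.

535 ms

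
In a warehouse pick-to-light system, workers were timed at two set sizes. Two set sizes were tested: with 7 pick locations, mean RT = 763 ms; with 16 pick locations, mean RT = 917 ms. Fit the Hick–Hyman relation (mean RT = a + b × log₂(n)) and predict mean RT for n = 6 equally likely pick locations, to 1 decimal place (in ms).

734.3 ms

Solve the two-equation system in a and b:
  b = (917 − 763) / (log₂ 16 − log₂ 7) = 154 / (4 − 2.8074) = 129.125 ms/bit
  a = 763 − 129.125 × 2.8074 = 400.501 ms
Then RT(6) = 400.501 + 129.125 × log₂ 6 = 400.501 + 129.125 × 2.5850 ≈ 734.284 ms.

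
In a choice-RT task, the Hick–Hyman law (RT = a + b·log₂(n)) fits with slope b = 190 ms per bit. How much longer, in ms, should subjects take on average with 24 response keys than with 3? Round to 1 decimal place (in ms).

570.0 ms

The intercept a cancels: ΔRT = b·(log₂ n₂ − log₂ n₁) = b·log₂(n₂/n₁).
log₂(24) − log₂(3) = log₂(24/3) = log₂(8) = 3.
ΔRT = 190 × 3.0000 = 570.000 ms.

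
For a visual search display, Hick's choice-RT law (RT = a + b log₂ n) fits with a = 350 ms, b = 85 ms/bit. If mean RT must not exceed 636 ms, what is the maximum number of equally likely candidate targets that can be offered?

10

Information budget: (636 − 350)/85 = 3.3647 bits, so n ≤ 2^3.3647 = 10.301 → at most 10.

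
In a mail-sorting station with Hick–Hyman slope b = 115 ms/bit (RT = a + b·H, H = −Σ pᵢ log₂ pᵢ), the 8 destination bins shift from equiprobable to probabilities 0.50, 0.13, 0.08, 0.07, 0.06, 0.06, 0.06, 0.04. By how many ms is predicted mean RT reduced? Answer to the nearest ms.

74 ms

Equiprobable entropy H₀ = log₂ 8 = 3.0000 bits.
Skewed entropy H = −Σ pᵢ log₂ pᵢ = 2.3591 bits.
ΔRT = b·(H₀ − H) = 115 × 0.6409 = 73.71 ms.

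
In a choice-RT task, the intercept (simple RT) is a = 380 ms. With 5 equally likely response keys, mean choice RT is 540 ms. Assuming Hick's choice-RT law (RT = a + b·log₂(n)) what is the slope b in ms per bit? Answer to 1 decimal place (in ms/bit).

b = (540 − 380) / log₂(5) = 160 / 2.3219 = 68.908 ms/bit.

68.9 ms/bit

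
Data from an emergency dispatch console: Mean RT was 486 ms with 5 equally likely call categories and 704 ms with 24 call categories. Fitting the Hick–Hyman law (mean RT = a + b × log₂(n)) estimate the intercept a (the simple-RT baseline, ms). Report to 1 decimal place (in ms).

b = (RT₂ − RT₁)/(log₂ n₂ − log₂ n₁) = (704 − 486)/(4.5850 − 2.3219) = 96.331 ms/bit.
a = RT₁ − b·log₂ n₁ = 486 − 96.331 × 2.3219 = 262.327 ms.

262.3 ms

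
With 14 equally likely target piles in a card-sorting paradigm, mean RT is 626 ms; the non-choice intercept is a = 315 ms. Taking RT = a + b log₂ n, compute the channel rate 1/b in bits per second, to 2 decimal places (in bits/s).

b = (626 − 315)/log₂ 14 = 311/3.8074 = 81.684 ms per bit = 0.08168 s/bit; the reciprocal is 12.242 bits/s.

12.24 bits/s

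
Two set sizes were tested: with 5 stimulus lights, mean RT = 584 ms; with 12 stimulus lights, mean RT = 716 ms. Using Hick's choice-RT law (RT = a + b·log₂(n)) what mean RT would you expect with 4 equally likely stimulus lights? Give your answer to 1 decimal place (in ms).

550.4 ms

RT is linear in log₂ n, so two points fix the line:
  b = (716 − 584) / (log₂ 12 − log₂ 5) = 132 / (3.5850 − 2.3219) = 104.510 ms/bit
  a = 584 − 104.510 × 2.3219 = 341.335 ms
Then RT(4) = 341.335 + 104.510 × log₂ 4 = 341.335 + 104.510 × 2 ≈ 550.355 ms.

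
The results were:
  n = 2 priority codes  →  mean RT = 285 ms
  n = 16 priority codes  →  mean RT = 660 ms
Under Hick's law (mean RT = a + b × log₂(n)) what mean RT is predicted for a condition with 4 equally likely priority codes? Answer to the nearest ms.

Fit slope and intercept:
  b = (660 − 285) / (log₂ 16 − log₂ 2) = 375 / (4 − 1) = 125 ms/bit
  a = 285 − 125 × 1 = 160 ms
Then RT(4) = 160 + 125 × log₂ 4 = 160 + 125 × 2 ≈ 410.000 ms.

410 ms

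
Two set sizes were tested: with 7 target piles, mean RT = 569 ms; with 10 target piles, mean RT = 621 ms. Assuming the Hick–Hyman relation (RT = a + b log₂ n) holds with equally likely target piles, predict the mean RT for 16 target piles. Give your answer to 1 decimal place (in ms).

689.5 ms

Solve the two-equation system in a and b:
  b = (621 − 569) / (log₂ 10 − log₂ 7) = 52 / (3.3219 − 2.8074) = 101.055 ms/bit
  a = 569 − 101.055 × 2.8074 = 285.304 ms
Then RT(16) = 285.304 + 101.055 × log₂ 16 = 285.304 + 101.055 × 4 ≈ 689.522 ms.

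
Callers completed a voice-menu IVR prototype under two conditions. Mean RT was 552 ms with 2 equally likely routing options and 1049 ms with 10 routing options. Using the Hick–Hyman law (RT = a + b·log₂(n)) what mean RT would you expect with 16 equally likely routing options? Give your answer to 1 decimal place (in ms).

Fit slope and intercept:
  b = (1049 − 552) / (log₂ 10 − log₂ 2) = 497 / (3.3219 − 1) = 214.046 ms/bit
  a = 552 − 214.046 × 1 = 337.954 ms
Then RT(16) = 337.954 + 214.046 × log₂ 16 = 337.954 + 214.046 × 4 ≈ 1194.139 ms.

1194.1 ms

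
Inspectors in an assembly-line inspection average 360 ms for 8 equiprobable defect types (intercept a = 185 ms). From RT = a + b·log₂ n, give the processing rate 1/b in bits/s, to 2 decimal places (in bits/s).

Choice component = 360 − 185 = 175 ms over log₂(8) = 3 bits.
b = 175 / 3 = 58.333 ms/bit, so 1/b = 17.143 bits/s.

17.14 bits/s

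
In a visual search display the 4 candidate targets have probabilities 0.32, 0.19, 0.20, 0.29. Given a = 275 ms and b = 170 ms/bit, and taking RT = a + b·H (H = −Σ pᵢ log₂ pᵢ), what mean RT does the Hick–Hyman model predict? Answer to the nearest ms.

609 ms

Entropy contributions −pᵢ log₂ pᵢ: 0.5260, 0.4552, 0.4644, 0.5179; sum H = 1.9635 bits.
RT = a + bH = 275 + 170·1.9635 = 608.80 ms.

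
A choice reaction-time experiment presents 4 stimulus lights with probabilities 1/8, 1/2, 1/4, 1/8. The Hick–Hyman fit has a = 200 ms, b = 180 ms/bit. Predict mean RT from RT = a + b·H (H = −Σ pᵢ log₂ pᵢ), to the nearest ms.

H = −Σ pᵢ log₂ pᵢ = 0.125·3 + 0.5·1 + 0.25·2 + 0.125·3 = 1.750 bits.
RT = 200 + 180 × 1.750 = 515.00 ms.

515 ms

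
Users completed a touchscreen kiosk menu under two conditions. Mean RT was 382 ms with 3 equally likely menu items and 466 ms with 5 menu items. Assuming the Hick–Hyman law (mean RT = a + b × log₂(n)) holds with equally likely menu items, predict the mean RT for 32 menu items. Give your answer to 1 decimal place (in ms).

Fit slope and intercept:
  b = (466 − 382) / (log₂ 5 − log₂ 3) = 84 / (2.3219 − 1.5850) = 113.981 ms/bit
  a = 382 − 113.981 × 1.5850 = 201.345 ms
Then RT(32) = 201.345 + 113.981 × log₂ 32 = 201.345 + 113.981 × 5 ≈ 771.249 ms.

771.2 ms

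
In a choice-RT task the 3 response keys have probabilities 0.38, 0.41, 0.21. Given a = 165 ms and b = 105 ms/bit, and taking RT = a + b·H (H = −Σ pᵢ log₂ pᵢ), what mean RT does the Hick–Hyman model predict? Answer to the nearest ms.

H = 0.38·log₂(1/0.38) + 0.41·log₂(1/0.41) + 0.21·log₂(1/0.21) = 1.5307 bits.
RT = 165 + 105 × 1.5307 = 325.72 ms.

326 ms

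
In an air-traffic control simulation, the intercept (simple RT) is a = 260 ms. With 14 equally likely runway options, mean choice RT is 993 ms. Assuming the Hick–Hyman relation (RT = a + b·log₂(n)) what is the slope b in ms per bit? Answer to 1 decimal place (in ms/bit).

log₂(14) = 3.8074 bits.
b = (RT − a)/log₂ n = (993 − 260) / 3.8074 = 192.522 ms/bit.

192.5 ms/bit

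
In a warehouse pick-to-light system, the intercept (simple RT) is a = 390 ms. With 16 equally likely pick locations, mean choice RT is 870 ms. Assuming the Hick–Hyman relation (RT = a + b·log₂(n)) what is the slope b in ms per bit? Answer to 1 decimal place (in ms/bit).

log₂(16) = 4 bits.
b = (RT − a)/log₂ n = (870 − 390) / 4 = 120.000 ms/bit.

120.0 ms/bit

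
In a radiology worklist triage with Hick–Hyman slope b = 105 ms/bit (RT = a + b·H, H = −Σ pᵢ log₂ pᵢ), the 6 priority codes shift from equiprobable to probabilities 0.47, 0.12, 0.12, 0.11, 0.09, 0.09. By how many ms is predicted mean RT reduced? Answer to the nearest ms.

38 ms

The RT saving is b·ΔH. Equiprobable H₀ = log₂(6) = 2.5850 bits; with the given probabilities H = 2.2217 bits.
b·(H₀ − H) = 105 × (2.5850 − 2.2217) = 38.14 ms.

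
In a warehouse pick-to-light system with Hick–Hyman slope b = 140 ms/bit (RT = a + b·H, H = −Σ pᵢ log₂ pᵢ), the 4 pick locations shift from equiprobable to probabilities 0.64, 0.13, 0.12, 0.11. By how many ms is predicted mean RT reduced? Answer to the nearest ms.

Equiprobable entropy H₀ = log₂ 4 = 2.0000 bits.
Skewed entropy H = −Σ pᵢ log₂ pᵢ = 1.5121 bits.
ΔRT = b·(H₀ − H) = 140 × 0.4879 = 68.31 ms.

68 ms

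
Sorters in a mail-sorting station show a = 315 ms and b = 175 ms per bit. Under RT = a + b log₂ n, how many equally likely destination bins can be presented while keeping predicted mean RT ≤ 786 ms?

6

Information budget: (786 − 315)/175 = 2.6914 bits, so n ≤ 2^2.6914 = 6.460 → at most 6.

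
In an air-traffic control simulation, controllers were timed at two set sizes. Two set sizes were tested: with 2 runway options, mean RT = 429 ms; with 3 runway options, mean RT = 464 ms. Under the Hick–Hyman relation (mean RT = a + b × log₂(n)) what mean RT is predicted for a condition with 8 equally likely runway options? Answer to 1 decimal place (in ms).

548.7 ms

RT is linear in log₂ n, so two points fix the line:
  b = (464 − 429) / (log₂ 3 − log₂ 2) = 35 / (1.5850 − 1) = 59.833 ms/bit
  a = 429 − 59.833 × 1 = 369.167 ms
Then RT(8) = 369.167 + 59.833 × log₂ 8 = 369.167 + 59.833 × 3 ≈ 548.666 ms.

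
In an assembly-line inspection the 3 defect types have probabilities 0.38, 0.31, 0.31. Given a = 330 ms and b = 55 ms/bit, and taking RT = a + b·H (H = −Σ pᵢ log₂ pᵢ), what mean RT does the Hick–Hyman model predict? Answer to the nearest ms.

417 ms

H = 0.38·log₂(1/0.38) + 0.31·log₂(1/0.31) + 0.31·log₂(1/0.31) = 1.5780 bits.
RT = 330 + 55 × 1.5780 = 416.79 ms.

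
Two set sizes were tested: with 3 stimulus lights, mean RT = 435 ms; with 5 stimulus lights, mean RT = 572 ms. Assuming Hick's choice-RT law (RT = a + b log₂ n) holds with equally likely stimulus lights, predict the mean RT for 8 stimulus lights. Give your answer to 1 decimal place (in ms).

Solve the two-equation system in a and b:
  b = (572 − 435) / (log₂ 5 − log₂ 3) = 137 / (2.3219 − 1.5850) = 185.897 ms/bit
  a = 435 − 185.897 × 1.5850 = 140.360 ms
Then RT(8) = 140.360 + 185.897 × log₂ 8 = 140.360 + 185.897 × 3 ≈ 698.052 ms.

698.1 ms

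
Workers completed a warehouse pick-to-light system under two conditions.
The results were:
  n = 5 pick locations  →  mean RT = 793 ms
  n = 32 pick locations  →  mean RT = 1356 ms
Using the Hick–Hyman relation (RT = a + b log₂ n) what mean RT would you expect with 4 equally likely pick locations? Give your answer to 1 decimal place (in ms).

725.3 ms

Fit slope and intercept:
  b = (1356 − 793) / (log₂ 32 − log₂ 5) = 563 / (5 − 2.3219) = 210.226 ms/bit
  a = 793 − 210.226 × 2.3219 = 304.871 ms
Then RT(4) = 304.871 + 210.226 × log₂ 4 = 304.871 + 210.226 × 2 ≈ 725.322 ms.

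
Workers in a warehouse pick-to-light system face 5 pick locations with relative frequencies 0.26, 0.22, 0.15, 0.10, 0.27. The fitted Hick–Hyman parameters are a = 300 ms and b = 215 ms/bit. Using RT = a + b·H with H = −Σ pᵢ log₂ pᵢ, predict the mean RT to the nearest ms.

781 ms

Entropy contributions −pᵢ log₂ pᵢ: 0.5053, 0.4806, 0.4105, 0.3322, 0.5100; sum H = 2.2386 bits.
RT = a + bH = 300 + 215·2.2386 = 781.30 ms.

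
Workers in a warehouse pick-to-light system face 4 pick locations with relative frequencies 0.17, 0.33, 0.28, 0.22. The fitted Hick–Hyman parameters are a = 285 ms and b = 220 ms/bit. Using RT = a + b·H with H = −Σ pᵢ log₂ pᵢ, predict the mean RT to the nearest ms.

H = 0.17·log₂(1/0.17) + 0.33·log₂(1/0.33) + 0.28·log₂(1/0.28) + 0.22·log₂(1/0.22) = 1.9572 bits.
RT = 285 + 220 × 1.9572 = 715.58 ms.

716 ms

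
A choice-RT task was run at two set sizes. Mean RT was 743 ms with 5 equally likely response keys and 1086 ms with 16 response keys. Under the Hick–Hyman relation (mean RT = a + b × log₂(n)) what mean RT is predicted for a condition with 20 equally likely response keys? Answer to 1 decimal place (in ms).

1151.8 ms

Solve the two-equation system in a and b:
  b = (1086 − 743) / (log₂ 16 − log₂ 5) = 343 / (4 − 2.3219) = 204.401 ms/bit
  a = 743 − 204.401 × 2.3219 = 268.395 ms
Then RT(20) = 268.395 + 204.401 × log₂ 20 = 268.395 + 204.401 × 4.3219 ≈ 1151.803 ms.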